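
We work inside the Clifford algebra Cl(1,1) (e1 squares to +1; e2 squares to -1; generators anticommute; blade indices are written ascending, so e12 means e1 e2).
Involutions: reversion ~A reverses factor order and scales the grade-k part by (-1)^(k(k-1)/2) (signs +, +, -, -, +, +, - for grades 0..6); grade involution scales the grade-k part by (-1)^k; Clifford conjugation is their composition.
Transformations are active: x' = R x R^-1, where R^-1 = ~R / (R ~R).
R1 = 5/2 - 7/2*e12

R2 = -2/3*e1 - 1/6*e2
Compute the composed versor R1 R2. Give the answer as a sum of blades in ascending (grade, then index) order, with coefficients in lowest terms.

Distribute over the terms of R1 (each basis-blade product reordered to ascending indices, repeated generators contracted through their squares):
(5/2) R2 = -5/3*e1 - 5/12*e2
(-7/2*e12) R2 = -7/12*e1 - 7/3*e2
Summing the partial products and collecting blades:
Answer: -9/4*e1 - 11/4*e2


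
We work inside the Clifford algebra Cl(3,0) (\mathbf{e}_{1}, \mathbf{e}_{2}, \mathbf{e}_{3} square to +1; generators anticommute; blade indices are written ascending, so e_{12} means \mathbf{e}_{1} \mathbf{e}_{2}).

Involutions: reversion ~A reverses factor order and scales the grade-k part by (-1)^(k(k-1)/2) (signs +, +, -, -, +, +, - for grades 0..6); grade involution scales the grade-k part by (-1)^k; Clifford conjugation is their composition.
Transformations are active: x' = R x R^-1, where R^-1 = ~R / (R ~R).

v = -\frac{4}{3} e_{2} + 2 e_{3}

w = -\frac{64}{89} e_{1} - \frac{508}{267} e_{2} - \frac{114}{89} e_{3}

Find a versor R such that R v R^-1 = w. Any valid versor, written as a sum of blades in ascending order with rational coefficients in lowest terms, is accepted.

Key observation: q(v) = q(w) = \frac{52}{9} (sandwiches preserve the norm), so R = v + w = -\frac{64}{89} e_{1} - \frac{288}{89} e_{2} + \frac{64}{89} e_{3} works whenever it is invertible — the component of v along it is kept and (v - w)/2 reverses, sending v to w.
Answer: -\frac{64}{89} e_{1} - \frac{288}{89} e_{2} + \frac{64}{89} e_{3}


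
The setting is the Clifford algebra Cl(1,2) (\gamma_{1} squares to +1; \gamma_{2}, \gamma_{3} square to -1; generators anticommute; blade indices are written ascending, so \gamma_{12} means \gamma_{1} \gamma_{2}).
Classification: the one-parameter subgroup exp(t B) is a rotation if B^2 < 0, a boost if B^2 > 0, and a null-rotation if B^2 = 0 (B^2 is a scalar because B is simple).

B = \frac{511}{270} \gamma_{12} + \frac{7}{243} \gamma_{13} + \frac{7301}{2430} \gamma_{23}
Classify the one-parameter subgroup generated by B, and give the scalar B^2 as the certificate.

B^2 term by term: the squares give (\frac{511}{270})^2*(\gamma_{12})^2 + (\frac{7}{243})^2*(\gamma_{13})^2 + (\frac{7301}{2430})^2*(\gamma_{23})^2 = \frac{261121}{72900}*(+1) + \frac{49}{59049}*(+1) + \frac{53304601}{5904900}*(-1) = -\frac{49}{9} (each basis 2-blade squares to minus the product of its generators' squares); cross terms between blades sharing an index anticommute and cancel. So B^2 = -\frac{49}{9}.
Answer: rotation, certificate B^2 = -\frac{49}{9}. No conjugation can change B^2 = -\frac{49}{9}; the sign gives the class.


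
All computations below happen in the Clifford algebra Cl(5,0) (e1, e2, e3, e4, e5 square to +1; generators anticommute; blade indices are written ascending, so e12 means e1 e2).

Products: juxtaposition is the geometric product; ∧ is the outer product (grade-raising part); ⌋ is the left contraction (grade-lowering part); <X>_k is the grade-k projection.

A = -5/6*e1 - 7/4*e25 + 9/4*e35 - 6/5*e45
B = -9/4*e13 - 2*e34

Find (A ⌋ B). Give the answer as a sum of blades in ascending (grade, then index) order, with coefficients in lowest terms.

step 1: 15/8*e3
Answer: 15/8*e3


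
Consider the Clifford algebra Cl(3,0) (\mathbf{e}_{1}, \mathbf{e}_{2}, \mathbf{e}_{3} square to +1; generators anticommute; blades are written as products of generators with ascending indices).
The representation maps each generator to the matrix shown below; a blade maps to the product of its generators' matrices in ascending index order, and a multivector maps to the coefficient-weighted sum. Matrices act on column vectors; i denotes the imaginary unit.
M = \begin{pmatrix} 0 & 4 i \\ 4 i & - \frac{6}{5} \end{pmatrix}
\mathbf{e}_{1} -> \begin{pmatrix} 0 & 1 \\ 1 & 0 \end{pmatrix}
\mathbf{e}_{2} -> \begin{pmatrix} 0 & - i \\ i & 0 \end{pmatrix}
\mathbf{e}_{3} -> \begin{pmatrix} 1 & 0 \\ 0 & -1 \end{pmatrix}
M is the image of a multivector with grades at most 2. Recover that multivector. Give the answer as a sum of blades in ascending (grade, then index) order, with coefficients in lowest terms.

Method: 1, rho(e_{1}), rho(e_{2}), rho(e_{3}) form a trace-orthogonal basis of the 2x2 complex matrices (tr(X Y) = 2 if X = Y, else 0), so M = m0*1 + m1*rho(e_{1}) + m2*rho(e_{2}) + m3*rho(e_{3}) with m0 = tr(M)/2 = - \frac{3}{5}, m1 = tr(M rho(e_{1}))/2 = 4 i, m2 = tr(M rho(e_{2}))/2 = 0, m3 = tr(M rho(e_{3}))/2 = \frac{3}{5}.
Multiplying table entries, the bivector images are rho(e_{1} e_{2}) = i*rho(e_{3}), rho(e_{1} e_{3}) = -i*rho(e_{2}), rho(e_{2} e_{3}) = i*rho(e_{1}); with real blade coefficients the real parts of m0..m3 are the coefficients of 1, e_{1}, e_{2}, e_{3} and the imaginary parts give the bivectors (e_{2} e_{3}: Im m1, e_{1} e_{3}: -Im m2, e_{1} e_{2}: Im m3).
Answer: -\frac{3}{5} + \frac{3}{5} e_{3} + 4 e_{2} e_{3}


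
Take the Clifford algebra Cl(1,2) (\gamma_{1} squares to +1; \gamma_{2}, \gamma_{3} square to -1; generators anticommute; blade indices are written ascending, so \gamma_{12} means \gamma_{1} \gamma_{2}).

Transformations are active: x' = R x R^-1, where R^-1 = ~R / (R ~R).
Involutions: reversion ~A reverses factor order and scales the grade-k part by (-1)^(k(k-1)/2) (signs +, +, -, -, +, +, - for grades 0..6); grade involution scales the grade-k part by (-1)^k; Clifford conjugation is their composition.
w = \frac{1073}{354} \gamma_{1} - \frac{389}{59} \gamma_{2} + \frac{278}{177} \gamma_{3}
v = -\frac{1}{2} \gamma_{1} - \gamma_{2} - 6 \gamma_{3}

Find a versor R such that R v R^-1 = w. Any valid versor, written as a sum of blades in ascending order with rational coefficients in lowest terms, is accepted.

Equal squares first: v^2 = w^2 = -\frac{147}{4}. Then v + w = \frac{448}{177} \gamma_{1} - \frac{448}{59} \gamma_{2} - \frac{784}{177} \gamma_{3} is a versor taking v to w, provided it is invertible.
Answer: \frac{448}{177} \gamma_{1} - \frac{448}{59} \gamma_{2} - \frac{784}{177} \gamma_{3}


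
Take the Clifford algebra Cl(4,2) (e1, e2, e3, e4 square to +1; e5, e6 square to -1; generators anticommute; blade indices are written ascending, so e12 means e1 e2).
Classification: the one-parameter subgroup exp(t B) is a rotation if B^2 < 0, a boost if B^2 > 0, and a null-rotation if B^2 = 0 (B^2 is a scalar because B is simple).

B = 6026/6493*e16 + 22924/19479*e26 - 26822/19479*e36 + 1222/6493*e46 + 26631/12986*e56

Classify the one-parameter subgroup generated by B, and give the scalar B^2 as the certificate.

B^2 term by term: the squares give (6026/6493)^2*(e16)^2 + (22924/19479)^2*(e26)^2 + (-26822/19479)^2*(e36)^2 + (1222/6493)^2*(e46)^2 + (26631/12986)^2*(e56)^2 = 36312676/42159049*(+1) + 525509776/379431441*(+1) + 719419684/379431441*(+1) + 1493284/42159049*(+1) + 709210161/168636196*(-1) = -1/36 (each basis 2-blade squares to minus the product of its generators' squares); cross terms between blades sharing an index anticommute and cancel. So B^2 = -1/36.
Answer: rotation, certificate B^2 = -1/36. One invariant decides it: the square -1/36 survives every conjugation, and its sign is exactly the classification.


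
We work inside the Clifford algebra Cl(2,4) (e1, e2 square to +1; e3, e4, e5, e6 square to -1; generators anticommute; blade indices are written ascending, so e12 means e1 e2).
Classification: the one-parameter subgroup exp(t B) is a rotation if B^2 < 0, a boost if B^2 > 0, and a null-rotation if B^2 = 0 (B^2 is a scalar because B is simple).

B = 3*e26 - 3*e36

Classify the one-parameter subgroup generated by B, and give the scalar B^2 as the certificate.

B^2 term by term: the squares give (3)^2*(e26)^2 + (-3)^2*(e36)^2 = 9*(+1) + 9*(-1) = 0 (each basis 2-blade squares to minus the product of its generators' squares); cross terms between blades sharing an index anticommute and cancel. So B^2 = 0.
Answer: null-rotation, certificate B^2 = 0. Check the certificate: B^2 = 0, and that sign is decisive whatever form B takes.


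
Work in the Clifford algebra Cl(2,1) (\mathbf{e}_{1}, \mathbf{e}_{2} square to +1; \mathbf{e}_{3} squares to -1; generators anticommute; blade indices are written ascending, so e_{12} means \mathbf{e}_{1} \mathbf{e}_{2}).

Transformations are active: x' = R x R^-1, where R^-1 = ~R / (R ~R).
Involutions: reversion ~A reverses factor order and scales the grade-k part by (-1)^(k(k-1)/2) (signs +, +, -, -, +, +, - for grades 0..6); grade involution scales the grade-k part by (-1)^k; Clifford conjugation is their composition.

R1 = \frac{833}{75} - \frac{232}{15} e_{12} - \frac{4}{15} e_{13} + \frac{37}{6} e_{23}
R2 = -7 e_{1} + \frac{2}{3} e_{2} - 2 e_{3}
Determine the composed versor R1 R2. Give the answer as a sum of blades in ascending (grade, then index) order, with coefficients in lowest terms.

Distribute over the terms of R2 (each basis-blade product reordered to ascending indices, repeated generators contracted through their squares):
R1 (-7 e_{1}) = -\frac{5831}{75} e_{1} - \frac{1624}{15} e_{2} - \frac{28}{15} e_{3} - \frac{259}{6} e_{123}
R1 (\frac{2}{3} e_{2}) = -\frac{464}{45} e_{1} + \frac{1666}{225} e_{2} - \frac{37}{9} e_{3} + \frac{8}{45} e_{123}
R1 (-2 e_{3}) = -\frac{8}{15} e_{1} + \frac{37}{3} e_{2} - \frac{1666}{75} e_{3} + \frac{464}{15} e_{123}
Summing the partial products and collecting blades:
Answer: -\frac{19933}{225} e_{1} - \frac{19919}{225} e_{2} - \frac{6343}{225} e_{3} - \frac{217}{18} e_{123}


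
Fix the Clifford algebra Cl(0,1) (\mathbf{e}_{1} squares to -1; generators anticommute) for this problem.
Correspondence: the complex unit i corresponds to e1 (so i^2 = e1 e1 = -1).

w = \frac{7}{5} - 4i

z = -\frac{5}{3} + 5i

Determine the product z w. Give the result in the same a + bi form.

In blades: z = -\frac{5}{3} + 5 e_{1}, w = \frac{7}{5} - 4 e_{1}.
Distribute z over w term by term (generator squares from the signature, products reordered to ascending indices): (-\frac{5}{3})*w = -\frac{7}{3} + \frac{20}{3} e_{1}; (5 e_{1})*w = 20 + 7 e_{1}.
Sum: \frac{53}{3} + \frac{41}{3} e_{1}; translating back through the correspondence:
Answer: \frac{53}{3} + \frac{41}{3}i


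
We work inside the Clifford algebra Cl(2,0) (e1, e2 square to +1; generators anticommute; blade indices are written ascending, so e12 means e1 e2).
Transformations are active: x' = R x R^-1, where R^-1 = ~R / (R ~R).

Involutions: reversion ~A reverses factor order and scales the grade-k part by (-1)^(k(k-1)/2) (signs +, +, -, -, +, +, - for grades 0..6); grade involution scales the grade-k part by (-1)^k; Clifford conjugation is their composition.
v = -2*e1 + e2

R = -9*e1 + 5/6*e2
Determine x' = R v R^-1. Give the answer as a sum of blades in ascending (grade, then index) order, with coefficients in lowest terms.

~R = -9*e1 + 5/6*e2, and R ~R = 2941/36, so R^-1 = ~R / (2941/36).
R v = 113/6 - 22/3*e12
Answer: -6322/2941*e1 - 1811/2941*e2


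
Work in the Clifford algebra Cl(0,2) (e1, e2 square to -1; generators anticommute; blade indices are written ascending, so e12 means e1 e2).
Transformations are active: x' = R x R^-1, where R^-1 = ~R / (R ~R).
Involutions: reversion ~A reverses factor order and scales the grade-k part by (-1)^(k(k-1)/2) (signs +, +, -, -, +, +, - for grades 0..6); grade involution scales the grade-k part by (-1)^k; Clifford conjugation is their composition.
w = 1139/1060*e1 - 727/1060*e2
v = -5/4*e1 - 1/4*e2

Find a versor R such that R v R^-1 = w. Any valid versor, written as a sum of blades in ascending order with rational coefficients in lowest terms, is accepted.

Key observation: q(v) = q(w) = -13/8 (sandwiches preserve the norm), so R = v + w = -93/530*e1 - 248/265*e2 works whenever it is invertible — the component of v along it is kept and (v - w)/2 reverses, sending v to w.
Answer: -93/530*e1 - 248/265*e2


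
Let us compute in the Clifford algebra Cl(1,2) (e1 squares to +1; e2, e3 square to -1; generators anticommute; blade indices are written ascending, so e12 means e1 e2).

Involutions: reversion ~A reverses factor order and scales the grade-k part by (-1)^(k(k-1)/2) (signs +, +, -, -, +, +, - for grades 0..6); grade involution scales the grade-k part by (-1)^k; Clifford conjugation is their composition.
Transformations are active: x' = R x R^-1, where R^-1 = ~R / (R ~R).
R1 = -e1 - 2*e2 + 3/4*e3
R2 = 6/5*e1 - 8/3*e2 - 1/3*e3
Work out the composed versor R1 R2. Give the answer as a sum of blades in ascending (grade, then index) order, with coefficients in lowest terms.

Distribute over the terms of R1 (each basis-blade product reordered to ascending indices, repeated generators contracted through their squares):
(-e1) R2 = -6/5 + 8/3*e12 + 1/3*e13
(-2*e2) R2 = -16/3 + 12/5*e12 + 2/3*e23
(3/4*e3) R2 = 1/4 - 9/10*e13 + 2*e23
Summing the partial products and collecting blades:
Answer: -377/60 + 76/15*e12 - 17/30*e13 + 8/3*e23


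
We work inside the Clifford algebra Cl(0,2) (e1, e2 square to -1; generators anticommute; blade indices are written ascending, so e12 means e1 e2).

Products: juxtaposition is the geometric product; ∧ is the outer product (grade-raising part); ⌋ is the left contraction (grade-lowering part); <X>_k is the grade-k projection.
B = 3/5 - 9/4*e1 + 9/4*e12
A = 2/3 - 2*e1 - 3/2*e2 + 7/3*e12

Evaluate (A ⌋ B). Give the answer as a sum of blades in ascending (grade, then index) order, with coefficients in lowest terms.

step 1: -187/20 - 39/8*e1 + 9/2*e2 + 3/2*e12
Answer: -187/20 - 39/8*e1 + 9/2*e2 + 3/2*e12


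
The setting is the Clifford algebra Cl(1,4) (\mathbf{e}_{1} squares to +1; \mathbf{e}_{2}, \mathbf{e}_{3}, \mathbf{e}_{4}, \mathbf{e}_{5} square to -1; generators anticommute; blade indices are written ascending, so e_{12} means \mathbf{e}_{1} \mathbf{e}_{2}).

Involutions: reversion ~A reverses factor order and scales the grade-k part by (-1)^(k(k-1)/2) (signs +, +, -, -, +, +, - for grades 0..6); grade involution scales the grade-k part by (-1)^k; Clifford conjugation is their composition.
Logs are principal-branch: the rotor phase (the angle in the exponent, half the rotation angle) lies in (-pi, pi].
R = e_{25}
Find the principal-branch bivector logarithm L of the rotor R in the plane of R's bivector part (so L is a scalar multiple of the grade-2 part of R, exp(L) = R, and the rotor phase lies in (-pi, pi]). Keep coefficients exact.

The scalar part of R is 0, and that scalar determines the rotor phase on the principal branch; recovering the unit plane as bivector-part over sine of the phase gives L = phase * plane.
Concretely: cos(phase) = 0 gives phase = ±\frac{\pi}{2}, and since phase/sin(phase) is even the sign is immaterial: L = (phase/sin(phase)) * <R>_2 = (\frac{\pi}{2}) * <R>_2.
Answer: \frac{\pi}{2} e_{25}


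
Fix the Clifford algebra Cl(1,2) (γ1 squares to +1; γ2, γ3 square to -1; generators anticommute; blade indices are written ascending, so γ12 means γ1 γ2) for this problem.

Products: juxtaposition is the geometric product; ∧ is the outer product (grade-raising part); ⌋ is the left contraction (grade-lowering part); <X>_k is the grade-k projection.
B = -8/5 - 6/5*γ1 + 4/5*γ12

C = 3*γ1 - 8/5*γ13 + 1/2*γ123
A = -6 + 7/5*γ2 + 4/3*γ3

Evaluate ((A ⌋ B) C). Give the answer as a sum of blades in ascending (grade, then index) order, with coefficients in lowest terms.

step 1: 48/5 + 208/25*γ1 - 24/5*γ12
step 2: 624/25 + 144/5*γ1 + 72/5*γ2 - 1964/125*γ3 - 384/25*γ13 - 88/25*γ23 + 24/5*γ123
Answer: 624/25 + 144/5*γ1 + 72/5*γ2 - 1964/125*γ3 - 384/25*γ13 - 88/25*γ23 + 24/5*γ123


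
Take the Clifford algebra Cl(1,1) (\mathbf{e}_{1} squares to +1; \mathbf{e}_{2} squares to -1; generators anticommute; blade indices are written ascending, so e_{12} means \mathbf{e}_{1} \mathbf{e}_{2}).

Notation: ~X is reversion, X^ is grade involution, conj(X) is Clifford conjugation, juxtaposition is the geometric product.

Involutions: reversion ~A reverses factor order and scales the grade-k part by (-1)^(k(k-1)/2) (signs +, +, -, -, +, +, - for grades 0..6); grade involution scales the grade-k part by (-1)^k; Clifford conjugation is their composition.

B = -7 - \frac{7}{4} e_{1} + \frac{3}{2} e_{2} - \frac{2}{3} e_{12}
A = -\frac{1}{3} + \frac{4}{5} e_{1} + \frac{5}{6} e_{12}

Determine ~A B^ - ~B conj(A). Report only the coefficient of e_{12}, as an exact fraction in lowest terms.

first term: \frac{193}{45} - \frac{223}{30} e_{1} + \frac{57}{40} e_{2} + \frac{437}{90} e_{12}
second term: \frac{143}{45} + \frac{74}{15} e_{1} + \frac{179}{120} e_{2} + \frac{613}{90} e_{12}
Answer: -\frac{88}{45}


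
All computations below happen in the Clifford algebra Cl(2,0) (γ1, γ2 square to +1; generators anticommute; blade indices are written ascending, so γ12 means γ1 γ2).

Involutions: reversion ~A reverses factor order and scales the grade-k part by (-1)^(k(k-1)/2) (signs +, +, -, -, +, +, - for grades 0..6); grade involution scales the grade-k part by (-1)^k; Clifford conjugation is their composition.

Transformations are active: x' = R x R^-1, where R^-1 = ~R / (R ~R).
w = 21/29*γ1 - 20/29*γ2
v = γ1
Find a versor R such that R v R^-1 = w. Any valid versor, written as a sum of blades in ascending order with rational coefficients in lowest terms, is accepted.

R = v + w = 50/29*γ1 - 20/29*γ2 works: the equal norms (1) guarantee its sandwich swaps v into w.
Answer: 50/29*γ1 - 20/29*γ2


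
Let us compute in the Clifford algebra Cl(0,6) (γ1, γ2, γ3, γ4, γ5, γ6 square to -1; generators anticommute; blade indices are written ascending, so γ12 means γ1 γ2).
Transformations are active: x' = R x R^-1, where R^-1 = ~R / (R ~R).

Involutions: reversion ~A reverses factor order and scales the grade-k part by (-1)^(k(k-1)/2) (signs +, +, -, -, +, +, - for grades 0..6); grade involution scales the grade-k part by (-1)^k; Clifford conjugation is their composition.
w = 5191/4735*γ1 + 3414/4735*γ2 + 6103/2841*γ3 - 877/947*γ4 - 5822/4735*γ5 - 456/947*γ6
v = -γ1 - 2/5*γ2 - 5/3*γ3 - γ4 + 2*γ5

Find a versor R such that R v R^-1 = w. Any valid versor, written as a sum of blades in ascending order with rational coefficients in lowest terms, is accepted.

Why this works: both vectors square to -2011/225, so q(v) = q(w) and R = v + w = 456/4735*γ1 + 304/947*γ2 + 456/947*γ3 - 1824/947*γ4 + 3648/4735*γ5 - 456/947*γ6 carries v to w — its own direction survives, the complement (v - w)/2 flips.
Answer: 456/4735*γ1 + 304/947*γ2 + 456/947*γ3 - 1824/947*γ4 + 3648/4735*γ5 - 456/947*γ6


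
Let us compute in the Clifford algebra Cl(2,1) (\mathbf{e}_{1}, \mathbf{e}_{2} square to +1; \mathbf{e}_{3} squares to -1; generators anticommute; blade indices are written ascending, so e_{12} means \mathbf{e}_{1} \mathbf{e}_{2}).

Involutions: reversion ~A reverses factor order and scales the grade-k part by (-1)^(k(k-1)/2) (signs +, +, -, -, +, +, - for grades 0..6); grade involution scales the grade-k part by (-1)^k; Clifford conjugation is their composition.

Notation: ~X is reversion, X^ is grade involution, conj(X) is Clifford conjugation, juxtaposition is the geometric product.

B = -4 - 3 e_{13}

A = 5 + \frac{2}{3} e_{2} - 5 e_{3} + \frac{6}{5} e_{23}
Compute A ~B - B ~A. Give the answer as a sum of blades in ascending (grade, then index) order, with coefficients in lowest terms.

first term: -20 - 15 e_{1} - \frac{8}{3} e_{2} + 20 e_{3} - \frac{18}{5} e_{12} + 15 e_{13} - \frac{24}{5} e_{23} - 2 e_{123}
second term: -20 - 15 e_{1} - \frac{8}{3} e_{2} + 20 e_{3} + \frac{18}{5} e_{12} - 15 e_{13} + \frac{24}{5} e_{23} + 2 e_{123}
Answer: -\frac{36}{5} e_{12} + 30 e_{13} - \frac{48}{5} e_{23} - 4 e_{123}


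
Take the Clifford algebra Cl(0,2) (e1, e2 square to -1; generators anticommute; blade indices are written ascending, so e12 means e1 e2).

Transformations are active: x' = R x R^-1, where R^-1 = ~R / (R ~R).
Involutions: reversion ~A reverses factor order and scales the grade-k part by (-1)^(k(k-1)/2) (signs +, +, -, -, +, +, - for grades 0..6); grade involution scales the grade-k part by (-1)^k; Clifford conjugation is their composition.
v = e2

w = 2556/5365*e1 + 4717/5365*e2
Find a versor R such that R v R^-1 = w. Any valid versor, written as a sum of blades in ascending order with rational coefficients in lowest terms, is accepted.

Key observation: q(v) = q(w) = -1 (sandwiches preserve the norm), so R = v + w = 2556/5365*e1 + 10082/5365*e2 works whenever it is invertible — the component of v along it is kept and (v - w)/2 reverses, sending v to w.
Answer: 2556/5365*e1 + 10082/5365*e2


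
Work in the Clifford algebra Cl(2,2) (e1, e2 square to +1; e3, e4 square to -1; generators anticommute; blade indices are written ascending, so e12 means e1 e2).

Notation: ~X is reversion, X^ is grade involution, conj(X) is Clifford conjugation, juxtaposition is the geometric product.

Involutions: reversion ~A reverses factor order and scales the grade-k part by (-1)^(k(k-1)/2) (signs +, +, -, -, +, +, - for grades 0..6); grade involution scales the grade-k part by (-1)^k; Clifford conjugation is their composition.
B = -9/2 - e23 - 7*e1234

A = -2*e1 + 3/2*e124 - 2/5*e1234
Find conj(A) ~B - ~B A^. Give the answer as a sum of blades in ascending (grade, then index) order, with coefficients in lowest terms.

first term: 14/5 - 9*e1 + 21/2*e3 - 2/5*e14 + 2*e123 - 27/4*e124 + 3/2*e134 - 14*e234 + 9/5*e1234
second term: 14/5 - 9*e1 + 21/2*e3 - 2/5*e14 + 2*e123 + 27/4*e124 + 3/2*e134 + 14*e234 + 9/5*e1234
Answer: -27/2*e124 - 28*e234


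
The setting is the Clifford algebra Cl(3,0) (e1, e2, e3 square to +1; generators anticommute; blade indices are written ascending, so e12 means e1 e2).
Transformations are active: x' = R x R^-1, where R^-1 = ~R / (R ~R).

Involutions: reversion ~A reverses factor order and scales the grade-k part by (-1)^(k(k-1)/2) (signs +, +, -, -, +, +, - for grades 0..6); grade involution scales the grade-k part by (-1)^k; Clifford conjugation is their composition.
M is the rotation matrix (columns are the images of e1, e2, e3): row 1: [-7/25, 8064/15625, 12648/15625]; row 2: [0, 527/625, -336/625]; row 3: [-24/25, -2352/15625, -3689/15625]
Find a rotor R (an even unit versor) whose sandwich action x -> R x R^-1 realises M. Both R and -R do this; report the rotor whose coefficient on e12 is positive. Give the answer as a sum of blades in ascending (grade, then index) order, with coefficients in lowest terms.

Method: write R = a + b12*e12 + b13*e13 + b23*e23 with a^2 + b12^2 + b13^2 + b23^2 = 1 (so R^-1 = ~R). Expanding the columns R e_j ~R gives tr M = 4a^2 - 1 and, from the antisymmetric part, M21 - M12 = -4a*b12, M13 - M31 = 4a*b13, M32 - M23 = -4a*b23.
Here tr M = 5111/15625, so a^2 = (1 + tr M)/4 = 5184/15625 and a = ±72/125. Taking a = 72/125: M21 - M12 = -8064/15625, M13 - M31 = 27648/15625, M32 - M23 = 6048/15625, giving b12 = 28/125, b13 = 96/125, b23 = -21/125, i.e. R = 72/125 + 28/125*e12 + 96/125*e13 - 21/125*e23.
Its e12 coefficient is already positive.
Answer: 72/125 + 28/125*e12 + 96/125*e13 - 21/125*e23. Uniqueness: Spin(3) -> SO(3) maps R and -R to the same rotation of trace 5111/15625; fixing the sign of the e12 coefficient removes the ambiguity.


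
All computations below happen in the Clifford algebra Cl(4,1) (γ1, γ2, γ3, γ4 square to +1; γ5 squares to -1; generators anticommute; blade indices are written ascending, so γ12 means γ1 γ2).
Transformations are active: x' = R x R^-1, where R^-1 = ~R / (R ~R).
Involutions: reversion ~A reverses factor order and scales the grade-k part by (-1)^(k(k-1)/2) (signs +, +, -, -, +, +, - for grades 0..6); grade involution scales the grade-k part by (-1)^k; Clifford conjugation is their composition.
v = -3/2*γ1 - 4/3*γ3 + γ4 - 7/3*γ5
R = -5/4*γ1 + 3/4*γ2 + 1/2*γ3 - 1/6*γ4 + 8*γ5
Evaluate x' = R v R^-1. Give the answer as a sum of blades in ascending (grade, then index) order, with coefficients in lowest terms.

~R = -5/4*γ1 + 3/4*γ2 + 1/2*γ3 - 1/6*γ4 + 8*γ5, and R ~R = -4435/72, so R^-1 = ~R / (-4435/72).
R v = 473/24 + 9/8*γ12 + 29/12*γ13 - 3/2*γ14 + 179/12*γ15 - γ23 + 3/4*γ24 - 7/4*γ25 + 5/18*γ34 + 19/2*γ35 - 137/18*γ45
Answer: 2040/887*γ1 - 4257/8870*γ2 + 13483/13305*γ3 - 3962/4435*γ4 - 37067/13305*γ5


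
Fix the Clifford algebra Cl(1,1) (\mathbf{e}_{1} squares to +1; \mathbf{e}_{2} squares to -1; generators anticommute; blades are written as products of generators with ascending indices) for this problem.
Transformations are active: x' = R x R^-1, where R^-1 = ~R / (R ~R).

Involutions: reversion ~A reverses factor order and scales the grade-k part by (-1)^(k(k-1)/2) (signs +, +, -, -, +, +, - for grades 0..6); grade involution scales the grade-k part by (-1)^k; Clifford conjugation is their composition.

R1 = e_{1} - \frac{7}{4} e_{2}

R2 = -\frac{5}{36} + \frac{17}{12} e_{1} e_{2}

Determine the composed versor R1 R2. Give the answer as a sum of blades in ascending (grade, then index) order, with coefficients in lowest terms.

Distribute over the terms of R1 (each basis-blade product reordered to ascending indices, repeated generators contracted through their squares):
(e_{1}) R2 = -\frac{5}{36} e_{1} + \frac{17}{12} e_{2}
(-\frac{7}{4} e_{2}) R2 = -\frac{119}{48} e_{1} + \frac{35}{144} e_{2}
Summing the partial products and collecting blades:
Answer: -\frac{377}{144} e_{1} + \frac{239}{144} e_{2}


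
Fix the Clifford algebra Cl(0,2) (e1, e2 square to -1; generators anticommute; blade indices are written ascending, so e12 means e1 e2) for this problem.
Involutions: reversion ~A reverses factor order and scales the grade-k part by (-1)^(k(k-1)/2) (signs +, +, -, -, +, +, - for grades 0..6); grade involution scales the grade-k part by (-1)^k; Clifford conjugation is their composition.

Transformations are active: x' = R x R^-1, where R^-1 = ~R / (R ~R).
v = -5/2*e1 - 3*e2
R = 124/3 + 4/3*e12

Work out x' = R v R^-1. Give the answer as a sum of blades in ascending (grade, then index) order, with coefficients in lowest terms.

~R = 124/3 - 4/3*e12, and R ~R = 15392/9, so R^-1 = ~R / (15392/9).
R v = -298/3*e1 - 382/3*e2
Answer: -1107/481*e1 - 3035/962*e2


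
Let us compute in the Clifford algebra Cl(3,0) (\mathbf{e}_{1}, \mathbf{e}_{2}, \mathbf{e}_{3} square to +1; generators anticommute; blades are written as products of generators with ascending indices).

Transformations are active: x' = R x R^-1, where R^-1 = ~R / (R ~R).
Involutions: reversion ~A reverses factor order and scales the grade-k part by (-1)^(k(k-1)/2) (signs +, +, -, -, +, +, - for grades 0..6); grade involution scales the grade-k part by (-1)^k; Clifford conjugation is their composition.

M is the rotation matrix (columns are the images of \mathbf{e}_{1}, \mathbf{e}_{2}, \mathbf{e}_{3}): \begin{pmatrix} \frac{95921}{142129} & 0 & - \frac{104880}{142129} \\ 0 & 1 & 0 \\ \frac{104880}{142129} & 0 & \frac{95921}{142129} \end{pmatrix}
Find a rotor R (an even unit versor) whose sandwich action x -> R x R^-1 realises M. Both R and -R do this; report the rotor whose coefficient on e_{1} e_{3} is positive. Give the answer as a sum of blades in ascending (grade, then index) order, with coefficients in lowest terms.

Method: write R = a + b12*e_{1} e_{2} + b13*e_{1} e_{3} + b23*e_{2} e_{3} with a^2 + b12^2 + b13^2 + b23^2 = 1 (so R^-1 = ~R). Expanding the columns R e_j ~R gives tr M = 4a^2 - 1 and, from the antisymmetric part, M21 - M12 = -4a*b12, M13 - M31 = 4a*b13, M32 - M23 = -4a*b23.
Here tr M = \frac{333971}{142129}, so a^2 = (1 + tr M)/4 = \frac{119025}{142129} and a = ±\frac{345}{377}. Taking a = \frac{345}{377}: M21 - M12 = 0, M13 - M31 = -\frac{209760}{142129}, M32 - M23 = 0, giving b12 = 0, b13 = -\frac{152}{377}, b23 = 0, i.e. R = \frac{345}{377} - \frac{152}{377} e_{1} e_{3}.
Its e_{1} e_{3} coefficient is negative, so report the other preimage -R.
Answer: -\frac{345}{377} + \frac{152}{377} e_{1} e_{3}. Sheet selection: the two-to-one cover makes ±R indistinguishable at the matrix level (trace \frac{333971}{142129}), so uniqueness comes from the required sign on e_{1} e_{3}.


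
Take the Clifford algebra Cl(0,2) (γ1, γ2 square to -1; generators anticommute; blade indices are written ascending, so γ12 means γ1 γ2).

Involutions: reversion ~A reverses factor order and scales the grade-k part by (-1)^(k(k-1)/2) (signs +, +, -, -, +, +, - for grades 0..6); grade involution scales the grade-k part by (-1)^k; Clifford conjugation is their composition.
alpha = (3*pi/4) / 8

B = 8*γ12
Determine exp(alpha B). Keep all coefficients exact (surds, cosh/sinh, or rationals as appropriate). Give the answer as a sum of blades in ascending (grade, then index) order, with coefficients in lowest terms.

B^2 = (8)^2*(γ12)^2 = 64*(-1) = -64 (a basis 2-blade squares to minus the product of its generators' squares).
B^2 = -64 — a negative square means the series sums to a rotation: l = 8, alpha*l = 3*pi/4, so exp(alpha B) = cos(3*pi/4) + (sin(3*pi/4)/8)*B = -sqrt(2)/2 + (sqrt(2)/16)*B.
Answer: -sqrt(2)/2 + sqrt(2)/2*γ12


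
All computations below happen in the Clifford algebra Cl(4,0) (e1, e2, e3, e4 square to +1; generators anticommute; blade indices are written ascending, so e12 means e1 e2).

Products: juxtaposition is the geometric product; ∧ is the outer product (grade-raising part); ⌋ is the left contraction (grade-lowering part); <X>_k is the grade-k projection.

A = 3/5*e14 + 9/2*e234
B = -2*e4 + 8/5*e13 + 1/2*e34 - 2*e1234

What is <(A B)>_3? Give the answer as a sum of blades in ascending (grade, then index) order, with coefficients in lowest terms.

step 1: -51/5*e1 - 9/4*e2 - 3/10*e13 - 39/5*e23 + 24/25*e34 + 36/5*e124
step 2: 36/5*e124
Answer: 36/5*e124


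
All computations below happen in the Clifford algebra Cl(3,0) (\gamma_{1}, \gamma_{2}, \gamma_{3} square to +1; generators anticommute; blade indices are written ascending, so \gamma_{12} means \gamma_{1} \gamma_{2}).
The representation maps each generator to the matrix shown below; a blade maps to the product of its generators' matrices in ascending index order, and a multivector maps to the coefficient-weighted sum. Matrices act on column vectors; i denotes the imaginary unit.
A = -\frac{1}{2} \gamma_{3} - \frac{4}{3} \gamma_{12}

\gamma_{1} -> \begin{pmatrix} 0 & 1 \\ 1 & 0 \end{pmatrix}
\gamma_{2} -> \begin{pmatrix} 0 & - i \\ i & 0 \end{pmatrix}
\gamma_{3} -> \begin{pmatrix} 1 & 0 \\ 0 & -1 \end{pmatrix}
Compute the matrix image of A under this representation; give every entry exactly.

Bivector images (products of the table entries): rho(\gamma_{12}) = rho(\gamma_{1})rho(\gamma_{2}) = \begin{pmatrix} i & 0 \\ 0 & - i \end{pmatrix}.
M = (-\frac{1}{2})*rho(\gamma_{3}) + (-\frac{4}{3})*rho(\gamma_{12}), summed entrywise:
Answer: \begin{pmatrix} - \frac{1}{2} - \frac{4 i}{3} & 0 \\ 0 & \frac{1}{2} + \frac{4 i}{3} \end{pmatrix}


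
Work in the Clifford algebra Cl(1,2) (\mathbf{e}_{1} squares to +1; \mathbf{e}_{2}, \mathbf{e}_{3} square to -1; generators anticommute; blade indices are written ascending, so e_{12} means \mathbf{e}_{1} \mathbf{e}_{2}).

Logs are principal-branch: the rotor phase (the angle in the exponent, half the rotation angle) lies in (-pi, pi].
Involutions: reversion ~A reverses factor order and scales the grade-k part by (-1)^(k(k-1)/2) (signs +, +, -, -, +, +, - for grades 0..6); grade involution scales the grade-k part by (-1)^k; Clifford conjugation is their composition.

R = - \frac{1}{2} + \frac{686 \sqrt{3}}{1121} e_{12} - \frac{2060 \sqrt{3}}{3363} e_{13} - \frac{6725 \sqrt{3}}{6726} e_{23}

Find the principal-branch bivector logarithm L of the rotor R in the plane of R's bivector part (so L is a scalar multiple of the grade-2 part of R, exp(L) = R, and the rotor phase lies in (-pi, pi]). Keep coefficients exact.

The scalar part of R is - \frac{1}{2}, and that scalar determines the rotor phase on the principal branch; recovering the unit plane as bivector-part over sine of the phase gives L = phase * plane.
Concretely: cos(phase) = - \frac{1}{2} gives phase = ±\frac{2 \pi}{3}, and since phase/sin(phase) is even the sign is immaterial: L = (phase/sin(phase)) * <R>_2 = (\frac{4 \sqrt{3} \pi}{9}) * <R>_2.
Answer: \frac{2744 \pi}{3363} e_{12} - \frac{8240 \pi}{10089} e_{13} - \frac{13450 \pi}{10089} e_{23}


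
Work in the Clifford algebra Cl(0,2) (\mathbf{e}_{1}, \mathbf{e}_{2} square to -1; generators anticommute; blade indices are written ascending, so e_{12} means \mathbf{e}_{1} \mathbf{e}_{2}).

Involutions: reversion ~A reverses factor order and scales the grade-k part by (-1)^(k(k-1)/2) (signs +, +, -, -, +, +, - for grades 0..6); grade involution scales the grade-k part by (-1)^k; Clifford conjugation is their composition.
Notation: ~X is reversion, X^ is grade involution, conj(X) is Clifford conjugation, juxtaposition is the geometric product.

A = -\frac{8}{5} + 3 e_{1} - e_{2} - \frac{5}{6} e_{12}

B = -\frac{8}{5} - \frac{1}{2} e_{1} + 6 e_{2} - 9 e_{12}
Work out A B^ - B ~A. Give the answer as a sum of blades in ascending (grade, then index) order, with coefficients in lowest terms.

first term: -\frac{311}{25} - \frac{8}{5} e_{1} + \frac{2267}{60} e_{2} - \frac{53}{30} e_{12}
second term: \frac{439}{25} - 8 e_{1} - \frac{415}{12} e_{2} - \frac{133}{30} e_{12}
Answer: -30 + \frac{32}{5} e_{1} + \frac{2171}{30} e_{2} + \frac{8}{3} e_{12}


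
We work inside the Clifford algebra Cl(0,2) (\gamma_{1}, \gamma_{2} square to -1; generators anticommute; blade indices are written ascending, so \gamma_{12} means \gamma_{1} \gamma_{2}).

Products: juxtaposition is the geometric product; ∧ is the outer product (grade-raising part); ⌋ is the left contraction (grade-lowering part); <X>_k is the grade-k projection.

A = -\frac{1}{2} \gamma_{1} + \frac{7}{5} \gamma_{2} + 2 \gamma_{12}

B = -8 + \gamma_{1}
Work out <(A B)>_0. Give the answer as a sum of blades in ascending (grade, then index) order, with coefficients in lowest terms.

step 1: \frac{1}{2} + 4 \gamma_{1} - \frac{46}{5} \gamma_{2} - \frac{87}{5} \gamma_{12}
step 2: \frac{1}{2}
Answer: \frac{1}{2}


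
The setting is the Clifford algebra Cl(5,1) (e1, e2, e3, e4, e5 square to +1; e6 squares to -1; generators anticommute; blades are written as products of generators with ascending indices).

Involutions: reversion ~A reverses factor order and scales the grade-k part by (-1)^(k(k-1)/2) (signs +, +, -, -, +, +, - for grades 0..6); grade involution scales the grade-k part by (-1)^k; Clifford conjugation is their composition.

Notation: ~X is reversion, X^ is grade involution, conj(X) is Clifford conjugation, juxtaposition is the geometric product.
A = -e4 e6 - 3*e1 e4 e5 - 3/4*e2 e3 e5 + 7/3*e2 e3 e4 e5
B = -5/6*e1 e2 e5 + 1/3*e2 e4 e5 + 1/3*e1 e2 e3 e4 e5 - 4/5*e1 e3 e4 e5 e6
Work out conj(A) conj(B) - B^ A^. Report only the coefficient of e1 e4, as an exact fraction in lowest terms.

first term: -7/9*e1 + 7/9*e3 + e1 e2 - 5/8*e1 e3 - 1/4*e1 e4 - e2 e3 + 5/2*e2 e4 + 1/4*e3 e4 + 12/5*e3 e6 - 28/15*e1 e2 e6 + 35/18*e1 e3 e4 - 4/5*e1 e3 e5 + 1/3*e2 e5 e6 + 3/5*e1 e2 e4 e6 - 1/3*e1 e2 e3 e5 e6 + 5/6*e1 e2 e4 e5 e6
second term: -7/9*e1 + 7/9*e3 - e1 e2 + 5/8*e1 e3 + 1/4*e1 e4 + e2 e3 - 5/2*e2 e4 - 1/4*e3 e4 - 12/5*e3 e6 + 28/15*e1 e2 e6 - 35/18*e1 e3 e4 + 4/5*e1 e3 e5 - 1/3*e2 e5 e6 + 3/5*e1 e2 e4 e6 - 1/3*e1 e2 e3 e5 e6 + 5/6*e1 e2 e4 e5 e6
Answer: -1/2


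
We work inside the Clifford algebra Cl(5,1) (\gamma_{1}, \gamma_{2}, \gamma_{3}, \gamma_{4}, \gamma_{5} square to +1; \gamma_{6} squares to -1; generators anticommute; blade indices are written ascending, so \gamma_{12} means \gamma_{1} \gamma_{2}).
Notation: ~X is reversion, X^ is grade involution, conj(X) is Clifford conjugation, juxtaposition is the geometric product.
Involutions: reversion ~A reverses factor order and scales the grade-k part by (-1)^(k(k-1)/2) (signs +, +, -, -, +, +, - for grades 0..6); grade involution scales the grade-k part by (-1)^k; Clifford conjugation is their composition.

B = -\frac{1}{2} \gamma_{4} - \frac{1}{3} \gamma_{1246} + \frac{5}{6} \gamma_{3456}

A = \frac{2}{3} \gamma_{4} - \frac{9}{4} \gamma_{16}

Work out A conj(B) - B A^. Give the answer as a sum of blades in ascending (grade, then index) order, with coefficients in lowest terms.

first term: \frac{1}{3} + \frac{3}{4} \gamma_{24} - \frac{2}{9} \gamma_{126} + \frac{9}{8} \gamma_{146} - \frac{5}{9} \gamma_{356} - \frac{15}{8} \gamma_{1345}
second term: \frac{1}{3} + \frac{3}{4} \gamma_{24} - \frac{2}{9} \gamma_{126} - \frac{9}{8} \gamma_{146} - \frac{5}{9} \gamma_{356} + \frac{15}{8} \gamma_{1345}
Answer: \frac{9}{4} \gamma_{146} - \frac{15}{4} \gamma_{1345}


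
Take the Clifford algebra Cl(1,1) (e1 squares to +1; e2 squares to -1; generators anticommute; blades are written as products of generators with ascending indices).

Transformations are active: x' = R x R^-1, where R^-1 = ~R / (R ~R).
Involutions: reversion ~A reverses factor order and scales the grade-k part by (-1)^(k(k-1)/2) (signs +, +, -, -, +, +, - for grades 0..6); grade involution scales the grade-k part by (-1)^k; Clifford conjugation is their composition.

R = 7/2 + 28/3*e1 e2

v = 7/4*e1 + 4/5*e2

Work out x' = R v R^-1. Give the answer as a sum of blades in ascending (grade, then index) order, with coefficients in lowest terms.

~R = 7/2 - 28/3*e1 e2, and R ~R = -2695/36, so R^-1 = ~R / (-2695/36).
R v = -161/120*e1 - 203/15*e2
Answer: -1787/1100*e1 + 128/275*e2


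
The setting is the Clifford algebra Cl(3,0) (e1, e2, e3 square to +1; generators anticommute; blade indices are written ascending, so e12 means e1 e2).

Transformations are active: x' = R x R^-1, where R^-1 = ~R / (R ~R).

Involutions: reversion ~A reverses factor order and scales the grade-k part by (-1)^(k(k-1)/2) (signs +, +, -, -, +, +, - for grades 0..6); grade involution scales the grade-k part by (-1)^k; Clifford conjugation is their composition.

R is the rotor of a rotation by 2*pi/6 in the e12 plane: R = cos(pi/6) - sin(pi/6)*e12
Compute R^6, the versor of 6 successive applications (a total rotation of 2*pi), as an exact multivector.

The rotor phase is half the rotation angle and phases add under composition, so 6 steps in the e12 plane accumulate phase 6*(pi/6) = pi: R^6 = cos(pi) - sin(pi)*e12.
cos(pi) = -1 and sin(pi) = 0, so R^6 = -1. The total rotation 2*pi is 1 full turn, so every vector returns to itself, yet the rotor is -1, on the OTHER sheet of the double cover (an odd number of 2*pi turns).
Answer: -1


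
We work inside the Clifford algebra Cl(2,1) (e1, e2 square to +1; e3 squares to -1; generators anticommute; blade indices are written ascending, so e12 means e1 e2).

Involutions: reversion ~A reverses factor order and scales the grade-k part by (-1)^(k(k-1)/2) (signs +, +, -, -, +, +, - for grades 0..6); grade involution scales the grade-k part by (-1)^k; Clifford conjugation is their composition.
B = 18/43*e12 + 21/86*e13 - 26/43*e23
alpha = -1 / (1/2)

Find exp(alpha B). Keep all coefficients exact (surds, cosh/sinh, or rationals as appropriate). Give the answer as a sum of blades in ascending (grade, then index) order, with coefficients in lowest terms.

B^2 term by term: the squares give (18/43)^2*(e12)^2 + (21/86)^2*(e13)^2 + (-26/43)^2*(e23)^2 = 324/1849*(-1) + 441/7396*(+1) + 676/1849*(+1) = 1/4 (each basis 2-blade squares to minus the product of its generators' squares); cross terms between blades sharing an index anticommute and cancel. So B^2 = 1/4.
B^2 = 1/4 — a positive square means the series sums to a boost: l = 1/2, alpha*l = -1, so exp(alpha B) = cosh(-1) + (sinh(-1)/(1/2))*B = cosh(1) + (-2*sinh(1))*B.
Answer: cosh(1) - 36*sinh(1)/43*e12 - 21*sinh(1)/43*e13 + 52*sinh(1)/43*e23


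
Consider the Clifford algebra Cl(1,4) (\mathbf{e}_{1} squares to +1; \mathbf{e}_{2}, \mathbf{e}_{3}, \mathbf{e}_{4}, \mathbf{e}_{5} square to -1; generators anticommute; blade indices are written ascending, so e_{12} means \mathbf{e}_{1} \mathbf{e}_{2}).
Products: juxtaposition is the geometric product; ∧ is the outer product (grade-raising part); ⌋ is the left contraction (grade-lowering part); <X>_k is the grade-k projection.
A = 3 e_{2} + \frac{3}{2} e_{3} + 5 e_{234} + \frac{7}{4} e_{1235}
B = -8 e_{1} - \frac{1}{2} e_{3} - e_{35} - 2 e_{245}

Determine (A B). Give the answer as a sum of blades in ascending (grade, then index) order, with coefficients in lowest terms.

step 1: \frac{3}{4} + \frac{3}{2} e_{5} + \frac{103}{4} e_{12} + 12 e_{13} - \frac{3}{2} e_{23} - \frac{5}{2} e_{24} - 10 e_{35} + 6 e_{45} - \frac{7}{8} e_{125} + \frac{7}{2} e_{134} + 11 e_{235} - 5 e_{245} + 40 e_{1234} + 3 e_{2345}
Answer: \frac{3}{4} + \frac{3}{2} e_{5} + \frac{103}{4} e_{12} + 12 e_{13} - \frac{3}{2} e_{23} - \frac{5}{2} e_{24} - 10 e_{35} + 6 e_{45} - \frac{7}{8} e_{125} + \frac{7}{2} e_{134} + 11 e_{235} - 5 e_{245} + 40 e_{1234} + 3 e_{2345}
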